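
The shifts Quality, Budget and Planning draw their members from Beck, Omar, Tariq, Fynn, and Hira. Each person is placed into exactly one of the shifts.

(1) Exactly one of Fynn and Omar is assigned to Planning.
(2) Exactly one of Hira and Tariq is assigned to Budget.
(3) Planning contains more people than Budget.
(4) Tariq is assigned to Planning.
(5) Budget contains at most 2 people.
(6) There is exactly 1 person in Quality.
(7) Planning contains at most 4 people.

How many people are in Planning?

From (4): Tariq ∈ Planning.
(2) (exactly one): Hira ∈ Budget.
Suppose Beck ∈ Quality: no assignment then satisfies all the clues, so Beck ∉ Quality.

3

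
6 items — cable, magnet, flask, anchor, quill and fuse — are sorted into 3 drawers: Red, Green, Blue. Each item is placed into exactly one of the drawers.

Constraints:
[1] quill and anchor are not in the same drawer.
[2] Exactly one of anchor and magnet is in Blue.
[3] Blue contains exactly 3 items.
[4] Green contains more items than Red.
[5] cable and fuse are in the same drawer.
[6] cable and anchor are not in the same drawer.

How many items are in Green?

2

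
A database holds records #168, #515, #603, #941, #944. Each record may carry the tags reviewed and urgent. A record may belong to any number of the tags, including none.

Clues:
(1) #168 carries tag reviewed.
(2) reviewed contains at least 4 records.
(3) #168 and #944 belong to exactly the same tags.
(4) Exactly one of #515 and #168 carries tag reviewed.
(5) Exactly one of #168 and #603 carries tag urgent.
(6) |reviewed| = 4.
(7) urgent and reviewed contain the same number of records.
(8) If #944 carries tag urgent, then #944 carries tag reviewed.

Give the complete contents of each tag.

reviewed = {#168, #603, #941, #944}; urgent = {#168, #515, #941, #944}

From (1): #168 ∈ reviewed.
(3): #944 matches #168: #944 ∈ reviewed.
(4) (exactly one): #515 ∉ reviewed.
(6): only 4 candidates remain for reviewed, so all are in.
Suppose #168 ∉ urgent: no assignment then satisfies all the clues, so #168 ∈ urgent.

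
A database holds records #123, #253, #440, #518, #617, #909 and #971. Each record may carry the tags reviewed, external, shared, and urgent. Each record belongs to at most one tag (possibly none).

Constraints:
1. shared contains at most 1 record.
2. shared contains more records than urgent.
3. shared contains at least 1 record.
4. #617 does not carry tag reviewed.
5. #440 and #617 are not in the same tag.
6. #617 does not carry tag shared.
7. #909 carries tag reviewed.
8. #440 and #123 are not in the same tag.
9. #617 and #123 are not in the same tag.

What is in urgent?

From (4): #617 ∉ reviewed.
From (6): #617 ∉ shared.
From (7): #909 ∈ reviewed.
Suppose #123 ∈ urgent: no assignment then satisfies all the clues, so #123 ∉ urgent.

urgent = {}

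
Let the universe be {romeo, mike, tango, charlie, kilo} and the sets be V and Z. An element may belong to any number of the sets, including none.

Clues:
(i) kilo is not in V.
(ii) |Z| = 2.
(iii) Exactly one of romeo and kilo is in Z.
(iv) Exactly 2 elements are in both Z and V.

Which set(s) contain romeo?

romeo: V, Z

From (i): kilo ∉ V.
Suppose romeo ∉ V: no assignment then satisfies all the clues, so romeo ∈ V.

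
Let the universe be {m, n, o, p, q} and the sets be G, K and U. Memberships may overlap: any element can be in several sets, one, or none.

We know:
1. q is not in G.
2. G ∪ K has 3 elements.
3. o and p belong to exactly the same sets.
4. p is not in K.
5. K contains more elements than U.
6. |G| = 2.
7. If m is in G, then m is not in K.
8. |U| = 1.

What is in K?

K = {n, q}

From (1): q ∉ G.
From (4): p ∉ K.
(3): o matches p: o ∉ K.
Suppose m ∈ K: no assignment then satisfies all the clues, so m ∉ K.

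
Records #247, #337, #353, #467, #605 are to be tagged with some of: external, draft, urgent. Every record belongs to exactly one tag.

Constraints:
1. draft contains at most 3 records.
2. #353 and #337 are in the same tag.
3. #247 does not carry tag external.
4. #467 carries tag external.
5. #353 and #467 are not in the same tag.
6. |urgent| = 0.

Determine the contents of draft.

draft = {#247, #337, #353}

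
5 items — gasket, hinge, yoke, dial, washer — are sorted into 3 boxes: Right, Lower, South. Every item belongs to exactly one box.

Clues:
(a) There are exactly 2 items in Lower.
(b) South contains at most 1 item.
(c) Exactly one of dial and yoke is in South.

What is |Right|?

2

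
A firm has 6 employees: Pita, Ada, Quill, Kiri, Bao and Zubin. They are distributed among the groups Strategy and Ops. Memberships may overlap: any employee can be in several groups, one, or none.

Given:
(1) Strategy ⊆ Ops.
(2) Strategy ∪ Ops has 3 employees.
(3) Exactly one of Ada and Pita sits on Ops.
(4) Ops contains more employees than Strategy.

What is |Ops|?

3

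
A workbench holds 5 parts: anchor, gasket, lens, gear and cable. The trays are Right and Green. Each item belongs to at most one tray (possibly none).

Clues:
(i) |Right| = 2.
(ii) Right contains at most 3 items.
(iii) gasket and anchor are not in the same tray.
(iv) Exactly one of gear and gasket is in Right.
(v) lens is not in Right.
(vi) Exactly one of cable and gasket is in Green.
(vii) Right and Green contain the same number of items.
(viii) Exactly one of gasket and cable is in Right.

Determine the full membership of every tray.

Right = {cable, gear}; Green = {gasket, lens}

From (v): lens ∉ Right.
Suppose anchor ∈ Right: no assignment then satisfies all the clues, so anchor ∉ Right.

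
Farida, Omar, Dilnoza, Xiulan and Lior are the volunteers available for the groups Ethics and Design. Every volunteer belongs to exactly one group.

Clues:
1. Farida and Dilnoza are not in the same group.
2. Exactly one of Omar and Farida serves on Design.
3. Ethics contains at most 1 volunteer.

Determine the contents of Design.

Design = {Dilnoza, Lior, Omar, Xiulan}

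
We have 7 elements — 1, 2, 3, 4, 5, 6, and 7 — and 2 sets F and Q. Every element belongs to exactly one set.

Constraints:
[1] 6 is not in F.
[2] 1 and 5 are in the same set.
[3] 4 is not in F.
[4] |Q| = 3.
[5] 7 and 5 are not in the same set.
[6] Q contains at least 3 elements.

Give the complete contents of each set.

F = {1, 2, 3, 5}; Q = {4, 6, 7}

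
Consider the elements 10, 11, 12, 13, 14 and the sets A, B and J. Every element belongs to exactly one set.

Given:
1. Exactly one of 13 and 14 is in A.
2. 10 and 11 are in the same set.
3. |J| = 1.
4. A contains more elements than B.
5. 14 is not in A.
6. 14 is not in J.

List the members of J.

J = {12}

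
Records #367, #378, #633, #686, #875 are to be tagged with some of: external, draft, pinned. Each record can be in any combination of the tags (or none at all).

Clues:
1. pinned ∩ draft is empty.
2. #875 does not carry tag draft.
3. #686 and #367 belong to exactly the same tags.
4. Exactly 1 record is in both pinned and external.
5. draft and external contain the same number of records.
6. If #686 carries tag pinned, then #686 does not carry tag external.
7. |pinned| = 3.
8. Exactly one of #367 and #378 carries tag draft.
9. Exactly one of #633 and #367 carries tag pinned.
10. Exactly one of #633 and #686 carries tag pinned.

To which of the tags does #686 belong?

#686: pinned

From (2): #875 ∉ draft.
Suppose #686 ∈ external: no assignment then satisfies all the clues, so #686 ∉ external.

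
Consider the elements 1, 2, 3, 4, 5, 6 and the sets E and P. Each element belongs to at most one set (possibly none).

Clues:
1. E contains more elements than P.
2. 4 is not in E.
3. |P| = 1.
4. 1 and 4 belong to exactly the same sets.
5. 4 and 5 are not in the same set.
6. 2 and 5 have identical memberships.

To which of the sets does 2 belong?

2: E

From (2): 4 ∉ E.
(4): 1 matches 4: 1 ∉ E.
Suppose 2 ∉ E: no assignment then satisfies all the clues, so 2 ∈ E.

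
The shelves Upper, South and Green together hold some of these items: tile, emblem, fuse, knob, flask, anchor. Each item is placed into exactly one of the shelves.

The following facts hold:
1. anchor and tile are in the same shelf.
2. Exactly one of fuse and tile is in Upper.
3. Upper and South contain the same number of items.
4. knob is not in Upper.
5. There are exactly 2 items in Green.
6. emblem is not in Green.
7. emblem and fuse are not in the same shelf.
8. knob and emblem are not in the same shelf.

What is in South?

South = {emblem, flask}

From (4): knob ∉ Upper.
From (6): emblem ∉ Green.
Suppose tile ∈ South: no assignment then satisfies all the clues, so tile ∉ South.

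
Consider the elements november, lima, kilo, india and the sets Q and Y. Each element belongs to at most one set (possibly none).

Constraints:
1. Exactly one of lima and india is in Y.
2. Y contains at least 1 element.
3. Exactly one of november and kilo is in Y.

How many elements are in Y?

2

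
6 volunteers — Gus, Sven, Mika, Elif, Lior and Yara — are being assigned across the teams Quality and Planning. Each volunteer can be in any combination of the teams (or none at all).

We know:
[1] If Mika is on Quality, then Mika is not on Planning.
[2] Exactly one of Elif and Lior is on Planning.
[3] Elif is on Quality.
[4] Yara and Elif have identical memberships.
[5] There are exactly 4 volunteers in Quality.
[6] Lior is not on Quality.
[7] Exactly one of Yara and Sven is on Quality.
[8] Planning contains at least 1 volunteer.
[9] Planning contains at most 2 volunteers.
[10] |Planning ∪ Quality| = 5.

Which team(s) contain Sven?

From (3): Elif ∈ Quality.
From (6): Lior ∉ Quality.
(4): Yara matches Elif: Yara ∈ Quality.
(7) (exactly one): Sven ∉ Quality.
(5): only 4 candidates remain for Quality, so all are in.
(1): Mika ∉ Planning.
Suppose Sven ∈ Planning: no assignment then satisfies all the clues, so Sven ∉ Planning.

Sven: none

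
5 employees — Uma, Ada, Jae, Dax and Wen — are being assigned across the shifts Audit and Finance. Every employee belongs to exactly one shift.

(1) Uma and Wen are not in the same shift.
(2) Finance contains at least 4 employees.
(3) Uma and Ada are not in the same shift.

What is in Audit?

Audit = {Uma}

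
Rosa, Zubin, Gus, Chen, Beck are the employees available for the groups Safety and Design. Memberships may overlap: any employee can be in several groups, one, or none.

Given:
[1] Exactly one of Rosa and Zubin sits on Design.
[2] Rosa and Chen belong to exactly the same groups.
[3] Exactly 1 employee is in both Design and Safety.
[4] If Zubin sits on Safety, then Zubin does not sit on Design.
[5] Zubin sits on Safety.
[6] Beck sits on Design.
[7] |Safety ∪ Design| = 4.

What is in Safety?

Safety = {Beck, Zubin}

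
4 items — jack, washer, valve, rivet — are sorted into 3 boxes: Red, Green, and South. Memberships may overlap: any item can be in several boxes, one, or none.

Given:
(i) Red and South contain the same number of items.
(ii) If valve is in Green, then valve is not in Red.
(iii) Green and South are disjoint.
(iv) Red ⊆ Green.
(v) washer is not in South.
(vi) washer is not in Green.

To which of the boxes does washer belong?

From (v): washer ∉ South.
From (vi): washer ∉ Green.
(iv) contrapositive: washer ∉ Red.

washer: none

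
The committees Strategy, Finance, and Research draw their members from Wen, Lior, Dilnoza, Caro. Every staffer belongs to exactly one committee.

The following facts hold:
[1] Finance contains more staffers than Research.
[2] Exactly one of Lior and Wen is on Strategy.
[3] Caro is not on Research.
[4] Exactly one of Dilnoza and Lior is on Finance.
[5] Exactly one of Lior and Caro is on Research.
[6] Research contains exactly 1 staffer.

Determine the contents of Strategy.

Strategy = {Wen}

From (3): Caro ∉ Research.
(5) (exactly one): Lior ∈ Research.
(6): Research already has 1, so the rest are out.
(2) (exactly one): Wen ∈ Strategy.
(4) (exactly one): Dilnoza ∈ Finance.
Suppose Caro ∈ Strategy: no assignment then satisfies all the clues, so Caro ∉ Strategy.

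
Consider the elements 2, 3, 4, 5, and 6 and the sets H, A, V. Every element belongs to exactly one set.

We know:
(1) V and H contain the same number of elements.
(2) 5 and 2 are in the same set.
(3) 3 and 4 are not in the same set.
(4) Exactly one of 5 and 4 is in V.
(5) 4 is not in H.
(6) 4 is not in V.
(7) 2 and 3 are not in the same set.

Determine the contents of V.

V = {2, 5}

From (5): 4 ∉ H.
From (6): 4 ∉ V.
(4) (exactly one): 5 ∈ V.
Only one set left: 4 ∈ A.
(2): 2 matches 5: 2 ∉ H.
(2): 2 matches 5: 2 ∉ A.
(2): 2 matches 5: 2 ∈ V.
(3): 3 ∉ A.
(7): 3 ∉ V.
Only one set left: 3 ∈ H.
Suppose 6 ∈ V: no assignment then satisfies all the clues, so 6 ∉ V.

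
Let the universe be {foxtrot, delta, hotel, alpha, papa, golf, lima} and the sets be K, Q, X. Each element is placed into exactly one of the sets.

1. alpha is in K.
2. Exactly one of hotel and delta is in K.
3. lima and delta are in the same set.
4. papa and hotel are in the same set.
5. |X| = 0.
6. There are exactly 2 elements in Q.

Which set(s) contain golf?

golf: K

From (1): alpha ∈ K.
(5): X already has 0, so the rest are out.
Suppose golf ∉ K: no assignment then satisfies all the clues, so golf ∈ K.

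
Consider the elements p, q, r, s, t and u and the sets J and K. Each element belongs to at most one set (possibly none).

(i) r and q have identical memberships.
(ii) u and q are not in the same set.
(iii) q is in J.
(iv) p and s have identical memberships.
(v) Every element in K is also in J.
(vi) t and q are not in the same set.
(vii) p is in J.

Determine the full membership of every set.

From (iii): q ∈ J.
From (vii): p ∈ J.
(i): r matches q: r ∈ J.
(ii): u ∉ J.
(iv): s matches p: s ∈ J.
(v) contrapositive: u ∉ K.
(vi): t ∉ J.
(v) contrapositive: t ∉ K.

J = {p, q, r, s}; K = {}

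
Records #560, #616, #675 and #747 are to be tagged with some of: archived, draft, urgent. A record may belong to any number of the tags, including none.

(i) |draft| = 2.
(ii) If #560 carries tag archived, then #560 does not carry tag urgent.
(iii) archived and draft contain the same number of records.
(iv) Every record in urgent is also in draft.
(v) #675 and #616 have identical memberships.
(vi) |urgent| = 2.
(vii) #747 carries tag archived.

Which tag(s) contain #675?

#675: draft, urgent

From (vii): #747 ∈ archived.
Suppose #675 ∈ archived: no assignment then satisfies all the clues, so #675 ∉ archived.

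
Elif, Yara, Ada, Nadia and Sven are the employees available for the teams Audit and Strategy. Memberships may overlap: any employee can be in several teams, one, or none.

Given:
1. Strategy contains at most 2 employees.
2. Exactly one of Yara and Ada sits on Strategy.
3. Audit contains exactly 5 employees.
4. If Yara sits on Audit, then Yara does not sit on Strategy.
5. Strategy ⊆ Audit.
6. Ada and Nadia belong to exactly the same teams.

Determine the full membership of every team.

Audit = {Ada, Elif, Nadia, Sven, Yara}; Strategy = {Ada, Nadia}

(3): only 5 candidates remain for Audit, so all are in.
(4): Yara ∉ Strategy.
(2) (exactly one): Ada ∈ Strategy.
(6): Nadia matches Ada: Nadia ∈ Strategy.
(1): Strategy already has 2, so the rest are out.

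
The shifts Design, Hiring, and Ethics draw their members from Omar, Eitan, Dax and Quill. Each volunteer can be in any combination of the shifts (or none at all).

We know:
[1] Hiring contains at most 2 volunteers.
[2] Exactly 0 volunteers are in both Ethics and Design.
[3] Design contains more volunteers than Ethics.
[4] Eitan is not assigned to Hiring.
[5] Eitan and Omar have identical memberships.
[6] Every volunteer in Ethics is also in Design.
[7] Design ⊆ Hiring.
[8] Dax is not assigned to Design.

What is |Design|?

From (4): Eitan ∉ Hiring.
From (8): Dax ∉ Design.
(5): Omar matches Eitan: Omar ∉ Hiring.
(6) contrapositive: Dax ∉ Ethics.
(7) contrapositive: Omar ∉ Design.
(7) contrapositive: Eitan ∉ Design.
(6) contrapositive: Omar ∉ Ethics.
(6) contrapositive: Eitan ∉ Ethics.
Suppose Quill ∉ Design: no assignment then satisfies all the clues, so Quill ∈ Design.

1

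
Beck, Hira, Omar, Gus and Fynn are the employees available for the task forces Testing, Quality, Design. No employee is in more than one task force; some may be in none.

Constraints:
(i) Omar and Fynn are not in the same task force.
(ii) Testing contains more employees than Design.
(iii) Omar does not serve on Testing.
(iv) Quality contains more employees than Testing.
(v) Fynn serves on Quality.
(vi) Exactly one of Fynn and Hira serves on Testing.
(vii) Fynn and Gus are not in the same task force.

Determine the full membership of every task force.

Testing = {Hira}; Quality = {Beck, Fynn}; Design = {}

From (iii): Omar ∉ Testing.
From (v): Fynn ∈ Quality.
(i): Omar ∉ Quality.
(vi) (exactly one): Hira ∈ Testing.
(vii): Gus ∉ Quality.
Suppose Beck ∈ Testing: no assignment then satisfies all the clues, so Beck ∉ Testing.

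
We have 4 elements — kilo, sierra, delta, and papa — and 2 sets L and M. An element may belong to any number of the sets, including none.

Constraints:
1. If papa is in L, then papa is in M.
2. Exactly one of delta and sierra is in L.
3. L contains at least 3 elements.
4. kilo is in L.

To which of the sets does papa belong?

papa: L, M

From (4): kilo ∈ L.
Suppose papa ∉ L: no assignment then satisfies all the clues, so papa ∈ L.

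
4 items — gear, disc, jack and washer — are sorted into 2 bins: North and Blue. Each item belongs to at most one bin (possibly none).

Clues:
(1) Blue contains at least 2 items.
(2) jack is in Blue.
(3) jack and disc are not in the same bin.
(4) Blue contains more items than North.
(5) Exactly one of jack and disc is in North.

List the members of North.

North = {disc}

From (2): jack ∈ Blue.
(3): disc ∉ Blue.
(5) (exactly one): disc ∈ North.
Suppose gear ∈ North: no assignment then satisfies all the clues, so gear ∉ North.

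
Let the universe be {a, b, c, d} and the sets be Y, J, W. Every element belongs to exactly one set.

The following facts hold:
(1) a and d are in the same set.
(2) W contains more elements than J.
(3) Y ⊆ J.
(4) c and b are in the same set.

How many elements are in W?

4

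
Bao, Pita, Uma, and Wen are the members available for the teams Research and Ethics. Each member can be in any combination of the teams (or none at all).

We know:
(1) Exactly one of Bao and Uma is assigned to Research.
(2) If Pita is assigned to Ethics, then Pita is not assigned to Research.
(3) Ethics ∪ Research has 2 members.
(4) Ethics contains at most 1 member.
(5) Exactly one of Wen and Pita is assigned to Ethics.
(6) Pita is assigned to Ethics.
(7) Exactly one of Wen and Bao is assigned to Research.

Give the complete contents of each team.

Research = {Bao}; Ethics = {Pita}

From (6): Pita ∈ Ethics.
(2): Pita ∉ Research.
(4): Ethics already has 1, so the rest are out.
Suppose Bao ∉ Research: no assignment then satisfies all the clues, so Bao ∈ Research.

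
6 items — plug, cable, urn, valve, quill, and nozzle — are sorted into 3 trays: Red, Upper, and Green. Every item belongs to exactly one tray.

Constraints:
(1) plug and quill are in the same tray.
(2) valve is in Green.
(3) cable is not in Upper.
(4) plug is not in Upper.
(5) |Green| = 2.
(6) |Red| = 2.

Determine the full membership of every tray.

Red = {plug, quill}; Upper = {nozzle, urn}; Green = {cable, valve}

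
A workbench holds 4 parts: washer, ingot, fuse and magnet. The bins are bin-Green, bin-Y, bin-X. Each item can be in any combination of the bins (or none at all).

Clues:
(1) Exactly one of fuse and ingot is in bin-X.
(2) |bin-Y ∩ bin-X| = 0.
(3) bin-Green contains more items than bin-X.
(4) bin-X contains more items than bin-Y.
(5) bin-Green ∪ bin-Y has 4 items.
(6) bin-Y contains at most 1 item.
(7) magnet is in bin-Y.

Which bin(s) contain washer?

From (7): magnet ∈ bin-Y.
(6): bin-Y already has 1, so the rest are out.
Suppose washer ∉ bin-Green: no assignment then satisfies all the clues, so washer ∈ bin-Green.

washer: bin-Green, bin-X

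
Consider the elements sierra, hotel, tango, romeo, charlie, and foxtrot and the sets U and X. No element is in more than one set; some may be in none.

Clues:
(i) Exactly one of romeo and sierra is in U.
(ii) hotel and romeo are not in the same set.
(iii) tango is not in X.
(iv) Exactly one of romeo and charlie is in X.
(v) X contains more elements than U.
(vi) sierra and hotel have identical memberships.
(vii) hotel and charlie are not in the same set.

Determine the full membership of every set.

U = {romeo}; X = {charlie, foxtrot}

From (iii): tango ∉ X.
Suppose sierra ∈ U: no assignment then satisfies all the clues, so sierra ∉ U.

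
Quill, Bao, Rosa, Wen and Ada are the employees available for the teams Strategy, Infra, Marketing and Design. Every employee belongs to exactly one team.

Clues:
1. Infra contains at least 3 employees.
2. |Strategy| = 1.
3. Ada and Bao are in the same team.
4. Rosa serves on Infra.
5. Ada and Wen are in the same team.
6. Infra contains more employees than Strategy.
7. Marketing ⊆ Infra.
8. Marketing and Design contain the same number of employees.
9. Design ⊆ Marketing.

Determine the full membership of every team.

Strategy = {Quill}; Infra = {Ada, Bao, Rosa, Wen}; Marketing = {}; Design = {}

From (4): Rosa ∈ Infra.
Suppose Quill ∉ Strategy: no assignment then satisfies all the clues, so Quill ∈ Strategy.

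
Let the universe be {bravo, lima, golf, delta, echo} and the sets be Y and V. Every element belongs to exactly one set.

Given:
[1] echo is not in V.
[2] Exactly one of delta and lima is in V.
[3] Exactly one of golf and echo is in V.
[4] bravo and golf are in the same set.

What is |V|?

3

From (1): echo ∉ V.
(3) (exactly one): golf ∈ V.
(4): bravo matches golf: bravo ∉ Y.
(4): bravo matches golf: bravo ∈ V.
Only one set left: echo ∈ Y.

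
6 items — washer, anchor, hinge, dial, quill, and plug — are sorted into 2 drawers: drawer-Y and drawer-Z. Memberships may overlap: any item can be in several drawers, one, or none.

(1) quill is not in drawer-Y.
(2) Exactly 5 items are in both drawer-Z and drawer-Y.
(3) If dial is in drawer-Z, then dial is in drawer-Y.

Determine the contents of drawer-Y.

drawer-Y = {anchor, dial, hinge, plug, washer}

From (1): quill ∉ drawer-Y.
Suppose washer ∉ drawer-Y: no assignment then satisfies all the clues, so washer ∈ drawer-Y.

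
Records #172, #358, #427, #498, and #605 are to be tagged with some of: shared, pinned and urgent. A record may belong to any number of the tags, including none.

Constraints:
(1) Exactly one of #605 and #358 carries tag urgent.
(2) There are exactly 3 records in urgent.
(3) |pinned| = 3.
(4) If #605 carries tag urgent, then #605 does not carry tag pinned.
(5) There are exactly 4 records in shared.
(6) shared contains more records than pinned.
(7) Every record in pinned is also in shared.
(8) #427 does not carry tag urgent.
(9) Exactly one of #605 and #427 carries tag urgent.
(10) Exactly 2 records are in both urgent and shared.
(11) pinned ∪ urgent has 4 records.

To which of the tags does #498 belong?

#498: pinned, shared, urgent

From (8): #427 ∉ urgent.
(9) (exactly one): #605 ∈ urgent.
(1) (exactly one): #358 ∉ urgent.
(2): only 3 candidates remain for urgent, so all are in.
(4): #605 ∉ pinned.
Suppose #498 ∉ shared: no assignment then satisfies all the clues, so #498 ∈ shared.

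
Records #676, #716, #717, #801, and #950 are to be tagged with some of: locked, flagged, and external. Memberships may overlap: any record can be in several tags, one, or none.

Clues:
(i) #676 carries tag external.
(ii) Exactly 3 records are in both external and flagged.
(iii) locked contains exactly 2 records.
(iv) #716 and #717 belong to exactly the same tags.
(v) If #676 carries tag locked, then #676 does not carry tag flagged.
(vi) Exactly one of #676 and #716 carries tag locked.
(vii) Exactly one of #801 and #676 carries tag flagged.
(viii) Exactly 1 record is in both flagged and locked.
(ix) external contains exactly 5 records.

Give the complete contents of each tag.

locked = {#676, #801}; flagged = {#716, #717, #801}; external = {#676, #716, #717, #801, #950}

From (i): #676 ∈ external.
(ix): only 5 candidates remain for external, so all are in.
Suppose #676 ∉ locked: no assignment then satisfies all the clues, so #676 ∈ locked.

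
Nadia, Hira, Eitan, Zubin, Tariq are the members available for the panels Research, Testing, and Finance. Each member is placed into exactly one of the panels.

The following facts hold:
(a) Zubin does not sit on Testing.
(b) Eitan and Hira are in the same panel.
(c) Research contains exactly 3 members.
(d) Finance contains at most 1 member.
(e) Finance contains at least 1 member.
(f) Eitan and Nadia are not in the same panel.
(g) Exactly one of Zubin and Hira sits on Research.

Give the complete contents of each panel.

From (a): Zubin ∉ Testing.
Suppose Nadia ∈ Research: no assignment then satisfies all the clues, so Nadia ∉ Research.

Research = {Eitan, Hira, Tariq}; Testing = {Nadia}; Finance = {Zubin}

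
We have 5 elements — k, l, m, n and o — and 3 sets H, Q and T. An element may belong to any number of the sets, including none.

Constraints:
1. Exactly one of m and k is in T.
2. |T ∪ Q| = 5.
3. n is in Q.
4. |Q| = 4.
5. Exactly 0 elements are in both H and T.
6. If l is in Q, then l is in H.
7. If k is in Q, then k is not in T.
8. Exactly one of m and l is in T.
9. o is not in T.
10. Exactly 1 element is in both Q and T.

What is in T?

T = {m, n}

From (3): n ∈ Q.
From (9): o ∉ T.
Suppose k ∈ T: no assignment then satisfies all the clues, so k ∉ T.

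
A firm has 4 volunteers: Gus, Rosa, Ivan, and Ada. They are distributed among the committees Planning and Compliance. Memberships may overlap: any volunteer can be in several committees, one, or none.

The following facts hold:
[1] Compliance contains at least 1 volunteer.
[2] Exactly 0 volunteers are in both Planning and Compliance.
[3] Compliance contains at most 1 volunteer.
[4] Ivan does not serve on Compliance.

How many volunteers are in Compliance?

1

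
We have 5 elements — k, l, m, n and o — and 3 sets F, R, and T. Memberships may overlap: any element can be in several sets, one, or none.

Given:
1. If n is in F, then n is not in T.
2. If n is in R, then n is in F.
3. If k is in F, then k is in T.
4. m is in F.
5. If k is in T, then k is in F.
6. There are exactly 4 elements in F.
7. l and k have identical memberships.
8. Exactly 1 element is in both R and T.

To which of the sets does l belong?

l: F, T

From (4): m ∈ F.
Suppose l ∉ F: no assignment then satisfies all the clues, so l ∈ F.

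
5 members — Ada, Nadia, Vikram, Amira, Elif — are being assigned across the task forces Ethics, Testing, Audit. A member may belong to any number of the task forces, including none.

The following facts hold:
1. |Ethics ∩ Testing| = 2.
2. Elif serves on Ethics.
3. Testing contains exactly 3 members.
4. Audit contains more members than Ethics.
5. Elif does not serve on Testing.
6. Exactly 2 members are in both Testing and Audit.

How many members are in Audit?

4

From (2): Elif ∈ Ethics.
From (5): Elif ∉ Testing.
Suppose Elif ∉ Audit: no assignment then satisfies all the clues, so Elif ∈ Audit.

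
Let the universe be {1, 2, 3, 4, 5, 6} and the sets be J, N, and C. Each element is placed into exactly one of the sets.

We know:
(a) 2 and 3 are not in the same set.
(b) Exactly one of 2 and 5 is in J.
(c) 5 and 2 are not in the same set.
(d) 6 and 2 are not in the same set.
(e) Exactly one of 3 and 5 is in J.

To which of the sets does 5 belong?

5: J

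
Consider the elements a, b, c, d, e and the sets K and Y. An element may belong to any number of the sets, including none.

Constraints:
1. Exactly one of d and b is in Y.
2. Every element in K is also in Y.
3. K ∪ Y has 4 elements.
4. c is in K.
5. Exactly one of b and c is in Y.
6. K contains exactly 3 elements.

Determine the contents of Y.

Y = {a, c, d, e}

From (4): c ∈ K.
(2) with c ∈ K: c ∈ Y.
(5) (exactly one): b ∉ Y.
(1) (exactly one): d ∈ Y.
(2) contrapositive: b ∉ K.
Suppose a ∉ Y: no assignment then satisfies all the clues, so a ∈ Y.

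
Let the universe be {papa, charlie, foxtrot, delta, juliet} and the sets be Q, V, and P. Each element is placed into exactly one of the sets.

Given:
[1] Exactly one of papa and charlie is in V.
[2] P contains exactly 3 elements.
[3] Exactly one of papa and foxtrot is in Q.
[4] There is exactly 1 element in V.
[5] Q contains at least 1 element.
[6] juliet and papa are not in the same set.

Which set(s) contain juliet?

juliet: P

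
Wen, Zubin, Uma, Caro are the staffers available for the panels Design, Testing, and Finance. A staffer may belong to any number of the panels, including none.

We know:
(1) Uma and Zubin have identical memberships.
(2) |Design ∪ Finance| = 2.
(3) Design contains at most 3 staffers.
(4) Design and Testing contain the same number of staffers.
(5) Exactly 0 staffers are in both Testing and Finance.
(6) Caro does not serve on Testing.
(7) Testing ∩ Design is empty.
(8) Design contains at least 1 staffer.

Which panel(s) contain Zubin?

Zubin: Testing

From (6): Caro ∉ Testing.
Suppose Zubin ∈ Design: no assignment then satisfies all the clues, so Zubin ∉ Design.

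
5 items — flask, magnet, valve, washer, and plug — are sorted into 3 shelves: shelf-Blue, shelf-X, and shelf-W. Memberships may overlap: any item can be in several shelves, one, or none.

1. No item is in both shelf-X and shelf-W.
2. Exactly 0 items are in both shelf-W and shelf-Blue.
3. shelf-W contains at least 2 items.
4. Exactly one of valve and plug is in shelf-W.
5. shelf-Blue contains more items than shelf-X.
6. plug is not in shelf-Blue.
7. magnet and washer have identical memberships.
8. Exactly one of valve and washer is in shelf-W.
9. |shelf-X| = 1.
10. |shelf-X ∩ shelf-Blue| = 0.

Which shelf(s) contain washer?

washer: shelf-Blue

From (6): plug ∉ shelf-Blue.
Suppose washer ∉ shelf-Blue: no assignment then satisfies all the clues, so washer ∈ shelf-Blue.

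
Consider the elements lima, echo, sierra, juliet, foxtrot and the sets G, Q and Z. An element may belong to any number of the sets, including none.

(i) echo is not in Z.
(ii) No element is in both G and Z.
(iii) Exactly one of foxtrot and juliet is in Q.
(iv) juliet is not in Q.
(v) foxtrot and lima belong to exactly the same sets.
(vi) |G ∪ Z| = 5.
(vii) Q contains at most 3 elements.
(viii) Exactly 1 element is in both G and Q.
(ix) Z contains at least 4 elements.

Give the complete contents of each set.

G = {echo}; Q = {echo, foxtrot, lima}; Z = {foxtrot, juliet, lima, sierra}

From (i): echo ∉ Z.
From (iv): juliet ∉ Q.
(iii) (exactly one): foxtrot ∈ Q.
(v): lima matches foxtrot: lima ∈ Q.
(ix): only 4 candidates remain for Z, so all are in.
(ii) (disjoint): lima ∉ G.
(ii) (disjoint): sierra ∉ G.
(ii) (disjoint): juliet ∉ G.
(ii) (disjoint): foxtrot ∉ G.
Suppose echo ∉ G: no assignment then satisfies all the clues, so echo ∈ G.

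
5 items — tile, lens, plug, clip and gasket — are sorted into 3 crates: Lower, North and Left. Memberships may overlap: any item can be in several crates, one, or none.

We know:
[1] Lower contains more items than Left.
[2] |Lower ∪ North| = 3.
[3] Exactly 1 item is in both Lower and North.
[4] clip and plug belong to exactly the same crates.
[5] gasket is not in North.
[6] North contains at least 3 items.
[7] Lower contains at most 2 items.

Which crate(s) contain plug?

plug: North

From (5): gasket ∉ North.
Suppose plug ∈ Lower: no assignment then satisfies all the clues, so plug ∉ Lower.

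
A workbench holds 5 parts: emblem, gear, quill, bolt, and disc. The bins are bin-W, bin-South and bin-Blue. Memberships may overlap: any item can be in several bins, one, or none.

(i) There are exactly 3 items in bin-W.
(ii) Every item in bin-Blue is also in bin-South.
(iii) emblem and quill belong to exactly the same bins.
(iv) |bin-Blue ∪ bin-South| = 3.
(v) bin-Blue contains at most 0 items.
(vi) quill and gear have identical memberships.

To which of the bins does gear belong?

gear: bin-South, bin-W

(v): bin-Blue already has 0, so the rest are out.
Suppose gear ∉ bin-W: no assignment then satisfies all the clues, so gear ∈ bin-W.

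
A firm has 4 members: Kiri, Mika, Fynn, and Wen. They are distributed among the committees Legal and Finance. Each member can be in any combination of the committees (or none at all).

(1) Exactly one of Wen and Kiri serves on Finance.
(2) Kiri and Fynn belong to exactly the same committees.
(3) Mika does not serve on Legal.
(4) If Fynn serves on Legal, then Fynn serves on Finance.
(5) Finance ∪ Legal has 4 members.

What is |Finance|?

3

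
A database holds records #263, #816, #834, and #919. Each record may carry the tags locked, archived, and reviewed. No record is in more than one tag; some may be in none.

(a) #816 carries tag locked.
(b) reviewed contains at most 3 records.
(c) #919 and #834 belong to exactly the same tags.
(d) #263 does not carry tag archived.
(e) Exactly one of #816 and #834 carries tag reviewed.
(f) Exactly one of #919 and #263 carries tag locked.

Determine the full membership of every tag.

From (a): #816 ∈ locked.
From (d): #263 ∉ archived.
(e) (exactly one): #834 ∈ reviewed.
(c): #919 matches #834: #919 ∉ locked.
(c): #919 matches #834: #919 ∉ archived.
(c): #919 matches #834: #919 ∈ reviewed.
(f) (exactly one): #263 ∈ locked.

locked = {#263, #816}; archived = {}; reviewed = {#834, #919}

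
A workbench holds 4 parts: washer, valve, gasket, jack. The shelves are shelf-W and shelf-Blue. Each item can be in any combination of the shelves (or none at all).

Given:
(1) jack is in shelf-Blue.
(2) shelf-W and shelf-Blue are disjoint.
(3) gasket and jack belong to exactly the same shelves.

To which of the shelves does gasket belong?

gasket: shelf-Blue

From (1): jack ∈ shelf-Blue.
(2) (disjoint): jack ∉ shelf-W.
(3): gasket matches jack: gasket ∉ shelf-W.
(3): gasket matches jack: gasket ∈ shelf-Blue.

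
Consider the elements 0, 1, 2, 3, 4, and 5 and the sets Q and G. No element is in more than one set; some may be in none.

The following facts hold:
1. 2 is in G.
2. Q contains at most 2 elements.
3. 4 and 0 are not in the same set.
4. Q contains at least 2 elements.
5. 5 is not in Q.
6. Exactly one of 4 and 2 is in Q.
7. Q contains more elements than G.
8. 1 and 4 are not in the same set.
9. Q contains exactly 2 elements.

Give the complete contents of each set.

Q = {3, 4}; G = {2}

From (1): 2 ∈ G.
From (5): 5 ∉ Q.
(6) (exactly one): 4 ∈ Q.
(8): 1 ∉ Q.
(3): 0 ∉ Q.
(4): only 2 candidates remain for Q, so all are in.
Suppose 0 ∈ G: no assignment then satisfies all the clues, so 0 ∉ G.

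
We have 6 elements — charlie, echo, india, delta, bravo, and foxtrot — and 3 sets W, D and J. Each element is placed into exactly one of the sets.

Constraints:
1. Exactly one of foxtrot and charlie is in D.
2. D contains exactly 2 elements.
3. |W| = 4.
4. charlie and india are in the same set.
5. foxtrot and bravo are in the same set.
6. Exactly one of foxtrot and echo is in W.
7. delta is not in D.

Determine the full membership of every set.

W = {charlie, delta, echo, india}; D = {bravo, foxtrot}; J = {}

From (7): delta ∉ D.
Suppose charlie ∉ W: no assignment then satisfies all the clues, so charlie ∈ W.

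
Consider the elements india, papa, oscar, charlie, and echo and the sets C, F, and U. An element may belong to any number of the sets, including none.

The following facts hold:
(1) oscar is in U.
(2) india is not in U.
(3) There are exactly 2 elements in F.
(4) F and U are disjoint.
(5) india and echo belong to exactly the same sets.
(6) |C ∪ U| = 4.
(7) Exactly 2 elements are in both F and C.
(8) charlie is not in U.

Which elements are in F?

F = {echo, india}

From (1): oscar ∈ U.
From (2): india ∉ U.
From (8): charlie ∉ U.
(4) (disjoint): oscar ∉ F.
(5): echo matches india: echo ∉ U.
Suppose india ∉ F: no assignment then satisfies all the clues, so india ∈ F.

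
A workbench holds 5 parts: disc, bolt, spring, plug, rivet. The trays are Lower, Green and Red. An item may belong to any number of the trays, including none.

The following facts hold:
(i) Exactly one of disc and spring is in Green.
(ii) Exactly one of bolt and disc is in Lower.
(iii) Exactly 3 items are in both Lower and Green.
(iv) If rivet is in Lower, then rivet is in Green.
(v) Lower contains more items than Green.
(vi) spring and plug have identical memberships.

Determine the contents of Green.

Green = {plug, rivet, spring}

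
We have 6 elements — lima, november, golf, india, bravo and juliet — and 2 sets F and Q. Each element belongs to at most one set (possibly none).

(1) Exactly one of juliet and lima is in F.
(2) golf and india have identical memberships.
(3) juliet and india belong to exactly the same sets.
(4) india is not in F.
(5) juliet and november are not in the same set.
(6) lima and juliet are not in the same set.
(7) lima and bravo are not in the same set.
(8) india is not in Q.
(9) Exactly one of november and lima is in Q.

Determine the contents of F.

F = {lima}

From (4): india ∉ F.
From (8): india ∉ Q.
(2): golf matches india: golf ∉ F.
(2): golf matches india: golf ∉ Q.
(3): juliet matches india: juliet ∉ F.
(3): juliet matches india: juliet ∉ Q.
(1) (exactly one): lima ∈ F.
(7): bravo ∉ F.
(9) (exactly one): november ∈ Q.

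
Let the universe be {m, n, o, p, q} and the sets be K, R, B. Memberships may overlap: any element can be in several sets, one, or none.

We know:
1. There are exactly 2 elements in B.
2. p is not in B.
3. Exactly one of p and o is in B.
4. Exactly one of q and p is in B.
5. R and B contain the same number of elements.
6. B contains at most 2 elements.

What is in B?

From (2): p ∉ B.
(3) (exactly one): o ∈ B.
(4) (exactly one): q ∈ B.
(6): B already has 2, so the rest are out.

B = {o, q}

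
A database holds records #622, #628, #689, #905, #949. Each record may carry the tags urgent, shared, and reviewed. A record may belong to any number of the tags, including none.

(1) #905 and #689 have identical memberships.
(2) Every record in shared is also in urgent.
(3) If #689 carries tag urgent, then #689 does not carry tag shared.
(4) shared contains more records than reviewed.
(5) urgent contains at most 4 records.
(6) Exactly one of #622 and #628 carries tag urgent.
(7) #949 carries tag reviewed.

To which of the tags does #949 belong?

#949: reviewed, shared, urgent

From (7): #949 ∈ reviewed.
Suppose #949 ∉ urgent: no assignment then satisfies all the clues, so #949 ∈ urgent.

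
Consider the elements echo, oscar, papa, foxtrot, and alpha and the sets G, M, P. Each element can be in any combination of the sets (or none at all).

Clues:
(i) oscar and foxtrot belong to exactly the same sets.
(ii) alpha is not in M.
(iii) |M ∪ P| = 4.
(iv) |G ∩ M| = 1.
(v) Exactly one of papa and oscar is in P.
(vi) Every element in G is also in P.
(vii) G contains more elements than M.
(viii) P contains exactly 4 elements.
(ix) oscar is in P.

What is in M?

From (ii): alpha ∉ M.
From (ix): oscar ∈ P.
(i): foxtrot matches oscar: foxtrot ∈ P.
(v) (exactly one): papa ∉ P.
(vi) contrapositive: papa ∉ G.
(viii): only 4 candidates remain for P, so all are in.
Suppose echo ∉ M: no assignment then satisfies all the clues, so echo ∈ M.

M = {echo}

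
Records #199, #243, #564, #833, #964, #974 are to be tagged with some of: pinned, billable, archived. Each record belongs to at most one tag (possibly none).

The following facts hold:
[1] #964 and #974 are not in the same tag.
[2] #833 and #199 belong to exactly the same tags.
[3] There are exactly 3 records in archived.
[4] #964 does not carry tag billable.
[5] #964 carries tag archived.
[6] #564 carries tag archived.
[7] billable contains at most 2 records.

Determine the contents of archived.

archived = {#243, #564, #964}

From (4): #964 ∉ billable.
From (5): #964 ∈ archived.
From (6): #564 ∈ archived.
(1): #974 ∉ archived.
Suppose #199 ∈ archived: no assignment then satisfies all the clues, so #199 ∉ archived.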